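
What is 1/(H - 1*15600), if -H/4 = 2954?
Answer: -1/27416 ≈ -3.6475e-5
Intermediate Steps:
H = -11816 (H = -4*2954 = -11816)
1/(H - 1*15600) = 1/(-11816 - 1*15600) = 1/(-11816 - 15600) = 1/(-27416) = -1/27416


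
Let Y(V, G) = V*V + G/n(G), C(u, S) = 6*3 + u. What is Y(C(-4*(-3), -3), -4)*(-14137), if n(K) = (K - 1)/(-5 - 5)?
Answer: -12610204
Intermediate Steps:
n(K) = ⅒ - K/10 (n(K) = (-1 + K)/(-10) = (-1 + K)*(-⅒) = ⅒ - K/10)
C(u, S) = 18 + u
Y(V, G) = V² + G/(⅒ - G/10) (Y(V, G) = V*V + G/(⅒ - G/10) = V² + G/(⅒ - G/10))
Y(C(-4*(-3), -3), -4)*(-14137) = ((-10*(-4) + (18 - 4*(-3))²*(-1 - 4))/(-1 - 4))*(-14137) = ((40 + (18 + 12)²*(-5))/(-5))*(-14137) = -(40 + 30²*(-5))/5*(-14137) = -(40 + 900*(-5))/5*(-14137) = -(40 - 4500)/5*(-14137) = -⅕*(-4460)*(-14137) = 892*(-14137) = -12610204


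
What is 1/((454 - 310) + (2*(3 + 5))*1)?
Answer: 1/160 ≈ 0.0062500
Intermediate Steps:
1/((454 - 310) + (2*(3 + 5))*1) = 1/(144 + (2*8)*1) = 1/(144 + 16*1) = 1/(144 + 16) = 1/160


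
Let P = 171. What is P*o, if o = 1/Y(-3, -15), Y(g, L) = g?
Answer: -57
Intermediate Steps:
o = -⅓ (o = 1/(-3) = -⅓ ≈ -0.33333)
P*o = 171*(-⅓) = -57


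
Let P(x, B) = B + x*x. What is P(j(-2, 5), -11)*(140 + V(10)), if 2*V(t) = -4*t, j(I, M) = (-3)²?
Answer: 8400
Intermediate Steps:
j(I, M) = 9
P(x, B) = B + x²
V(t) = -2*t (V(t) = (-4*t)/2 = -2*t)
P(j(-2, 5), -11)*(140 + V(10)) = (-11 + 9²)*(140 - 2*10) = (-11 + 81)*(140 - 20) = 70*120 = 8400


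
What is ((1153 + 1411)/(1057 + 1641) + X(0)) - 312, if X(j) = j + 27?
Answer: -383183/1349 ≈ -284.05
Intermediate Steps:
X(j) = 27 + j
((1153 + 1411)/(1057 + 1641) + X(0)) - 312 = ((1153 + 1411)/(1057 + 1641) + (27 + 0)) - 312 = (2564/2698 + 27) - 312 = (2564*(1/2698) + 27) - 312 = (1282/1349 + 27) - 312 = 37705/1349 - 312 = -383183/1349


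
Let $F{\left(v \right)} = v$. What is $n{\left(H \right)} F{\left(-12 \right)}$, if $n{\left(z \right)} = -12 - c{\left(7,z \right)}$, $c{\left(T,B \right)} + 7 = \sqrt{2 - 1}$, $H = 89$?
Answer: $72$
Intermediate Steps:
$c{\left(T,B \right)} = -6$ ($c{\left(T,B \right)} = -7 + \sqrt{2 - 1} = -7 + \sqrt{1} = -7 + 1 = -6$)
$n{\left(z \right)} = -6$ ($n{\left(z \right)} = -12 - -6 = -12 + 6 = -6$)
$n{\left(H \right)} F{\left(-12 \right)} = \left(-6\right) \left(-12\right) = 72$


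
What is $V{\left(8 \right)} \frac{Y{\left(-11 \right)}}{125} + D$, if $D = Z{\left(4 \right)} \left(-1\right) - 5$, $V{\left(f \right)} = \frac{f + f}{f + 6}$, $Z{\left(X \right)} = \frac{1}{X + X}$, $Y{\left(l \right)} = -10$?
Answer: $- \frac{7303}{1400} \approx -5.2164$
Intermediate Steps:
$Z{\left(X \right)} = \frac{1}{2 X}$
$V{\left(f \right)} = \frac{2 f}{6 + f}$
$D = - \frac{41}{8}$ ($D = \frac{1}{2 \cdot 4} \left(-1\right) - 5 = \frac{1}{2} \cdot \frac{1}{4} \left(-1\right) - 5 = \frac{1}{8} \left(-1\right) - 5 = - \frac{1}{8} - 5 = - \frac{41}{8} \approx -5.125$)
$V{\left(8 \right)} \frac{Y{\left(-11 \right)}}{125} + D = 2 \cdot 8 \frac{1}{6 + 8} \left(- \frac{10}{125}\right) - \frac{41}{8} = 2 \cdot 8 \cdot \frac{1}{14} \left(\left(-10\right) \frac{1}{125}\right) - \frac{41}{8} = 2 \cdot 8 \cdot \frac{1}{14} \left(- \frac{2}{25}\right) - \frac{41}{8} = \frac{8}{7} \left(- \frac{2}{25}\right) - \frac{41}{8} = - \frac{16}{175} - \frac{41}{8} = - \frac{7303}{1400}$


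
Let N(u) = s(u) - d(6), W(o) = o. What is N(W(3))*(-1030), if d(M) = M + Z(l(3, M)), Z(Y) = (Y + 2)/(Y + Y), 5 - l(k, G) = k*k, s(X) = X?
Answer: 6695/2 ≈ 3347.5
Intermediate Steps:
l(k, G) = 5 - k² (l(k, G) = 5 - k*k = 5 - k²)
Z(Y) = (2 + Y)/(2*Y) (Z(Y) = (2 + Y)/((2*Y)) = (2 + Y)*(1/(2*Y)) = (2 + Y)/(2*Y))
d(M) = ¼ + M (d(M) = M + (2 + (5 - 1*3²))/(2*(5 - 1*3²)) = M + (2 + (5 - 1*9))/(2*(5 - 1*9)) = M + (2 + (5 - 9))/(2*(5 - 9)) = M + (½)*(2 - 4)/(-4) = M + (½)*(-¼)*(-2) = M + ¼ = ¼ + M)
N(u) = -25/4 + u (N(u) = u - (¼ + 6) = u - 1*25/4 = u - 25/4 = -25/4 + u)
N(W(3))*(-1030) = (-25/4 + 3)*(-1030) = -13/4*(-1030) = 6695/2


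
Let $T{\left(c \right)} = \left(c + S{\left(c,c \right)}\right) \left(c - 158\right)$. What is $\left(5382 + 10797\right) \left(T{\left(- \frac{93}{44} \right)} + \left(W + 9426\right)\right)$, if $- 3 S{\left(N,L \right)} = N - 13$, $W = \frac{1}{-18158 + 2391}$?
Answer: $\frac{2211958227111317}{15262456} \approx 1.4493 \cdot 10^{8}$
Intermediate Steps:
$W = - \frac{1}{15767}$ ($W = \frac{1}{-15767} = - \frac{1}{15767} \approx -6.3424 \cdot 10^{-5}$)
$S{\left(N,L \right)} = \frac{13}{3} - \frac{N}{3}$ ($S{\left(N,L \right)} = - \frac{N - 13}{3} = - \frac{-13 + N}{3} = \frac{13}{3} - \frac{N}{3}$)
$T{\left(c \right)} = \left(-158 + c\right) \left(\frac{13}{3} + \frac{2 c}{3}\right)$ ($T{\left(c \right)} = \left(c - \left(- \frac{13}{3} + \frac{c}{3}\right)\right) \left(c - 158\right) = \left(\frac{13}{3} + \frac{2 c}{3}\right) \left(-158 + c\right) = \left(-158 + c\right) \left(\frac{13}{3} + \frac{2 c}{3}\right)$)
$\left(5382 + 10797\right) \left(T{\left(- \frac{93}{44} \right)} + \left(W + 9426\right)\right) = \left(5382 + 10797\right) \left(\left(- \frac{2054}{3} - 101 \left(- \frac{93}{44}\right) + \frac{2 \left(- \frac{93}{44}\right)^{2}}{3}\right) + \left(- \frac{1}{15767} + 9426\right)\right) = 16179 \left(\left(- \frac{2054}{3} - 101 \left(\left(-93\right) \frac{1}{44}\right) + \frac{2 \left(\left(-93\right) \frac{1}{44}\right)^{2}}{3}\right) + \frac{148619741}{15767}\right) = 16179 \left(\left(- \frac{2054}{3} - - \frac{9393}{44} + \frac{2 \left(- \frac{93}{44}\right)^{2}}{3}\right) + \frac{148619741}{15767}\right) = 16179 \left(\left(- \frac{2054}{3} + \frac{9393}{44} + \frac{2}{3} \cdot \frac{8649}{1936}\right) + \frac{148619741}{15767}\right) = 16179 \left(\left(- \frac{2054}{3} + \frac{9393}{44} + \frac{2883}{968}\right) + \frac{148619741}{15767}\right) = 16179 \left(- \frac{1359685}{2904} + \frac{148619741}{15767}\right) = 16179 \cdot \frac{410153574469}{45787368} = \frac{2211958227111317}{15262456}$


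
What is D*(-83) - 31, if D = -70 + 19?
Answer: 4202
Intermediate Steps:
D = -51
D*(-83) - 31 = -51*(-83) - 31 = 4233 - 31 = 4202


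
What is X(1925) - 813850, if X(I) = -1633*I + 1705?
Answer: -3955670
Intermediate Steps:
X(I) = 1705 - 1633*I
X(1925) - 813850 = (1705 - 1633*1925) - 813850 = (1705 - 3143525) - 813850 = -3141820 - 813850 = -3955670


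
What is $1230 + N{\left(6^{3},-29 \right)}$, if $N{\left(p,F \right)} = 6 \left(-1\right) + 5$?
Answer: $1229$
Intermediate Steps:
$N{\left(p,F \right)} = -1$ ($N{\left(p,F \right)} = -6 + 5 = -1$)
$1230 + N{\left(6^{3},-29 \right)} = 1230 - 1 = 1229$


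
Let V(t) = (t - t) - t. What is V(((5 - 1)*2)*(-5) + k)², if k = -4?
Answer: 1936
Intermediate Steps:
V(t) = -t (V(t) = 0 - t = -t)
V(((5 - 1)*2)*(-5) + k)² = (-(((5 - 1)*2)*(-5) - 4))² = (-((4*2)*(-5) - 4))² = (-(8*(-5) - 4))² = (-(-40 - 4))² = (-1*(-44))² = 44² = 1936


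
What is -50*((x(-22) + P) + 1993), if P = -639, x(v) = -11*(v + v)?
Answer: -91900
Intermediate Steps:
x(v) = -22*v
-50*((x(-22) + P) + 1993) = -50*((-22*(-22) - 639) + 1993) = -50*((484 - 639) + 1993) = -50*(-155 + 1993) = -50*1838 = -91900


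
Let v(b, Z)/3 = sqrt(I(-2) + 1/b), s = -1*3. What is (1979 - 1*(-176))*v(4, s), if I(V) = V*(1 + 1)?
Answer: 6465*I*sqrt(15)/2 ≈ 12519.0*I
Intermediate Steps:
I(V) = 2*V (I(V) = V*2 = 2*V)
s = -3
v(b, Z) = 3*sqrt(-4 + 1/b) (v(b, Z) = 3*sqrt(2*(-2) + 1/b) = 3*sqrt(-4 + 1/b))
(1979 - 1*(-176))*v(4, s) = (1979 - 1*(-176))*(3*sqrt(-4 + 1/4)) = (1979 + 176)*(3*sqrt(-4 + 1/4)) = 2155*(3*sqrt(-15/4)) = 2155*(3*(I*sqrt(15)/2)) = 2155*(3*I*sqrt(15)/2) = 6465*I*sqrt(15)/2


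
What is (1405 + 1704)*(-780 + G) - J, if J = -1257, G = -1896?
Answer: -8318427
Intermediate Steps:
(1405 + 1704)*(-780 + G) - J = (1405 + 1704)*(-780 - 1896) - 1*(-1257) = 3109*(-2676) + 1257 = -8319684 + 1257 = -8318427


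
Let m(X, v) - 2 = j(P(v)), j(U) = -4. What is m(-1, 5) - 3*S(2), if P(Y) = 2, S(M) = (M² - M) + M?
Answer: -14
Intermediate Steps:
S(M) = M²
m(X, v) = -2 (m(X, v) = 2 - 4 = -2)
m(-1, 5) - 3*S(2) = -2 - 3*2² = -2 - 3*4 = -2 - 12 = -14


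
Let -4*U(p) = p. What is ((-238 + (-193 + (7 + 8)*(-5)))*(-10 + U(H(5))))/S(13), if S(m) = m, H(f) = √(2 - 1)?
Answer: 10373/26 ≈ 398.96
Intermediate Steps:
H(f) = 1 (H(f) = √1 = 1)
U(p) = -p/4
((-238 + (-193 + (7 + 8)*(-5)))*(-10 + U(H(5))))/S(13) = ((-238 + (-193 + (7 + 8)*(-5)))*(-10 - ¼*1))/13 = ((-238 + (-193 + 15*(-5)))*(-10 - ¼))*(1/13) = ((-238 + (-193 - 75))*(-41/4))*(1/13) = ((-238 - 268)*(-41/4))*(1/13) = -506*(-41/4)*(1/13) = (10373/2)*(1/13) = 10373/26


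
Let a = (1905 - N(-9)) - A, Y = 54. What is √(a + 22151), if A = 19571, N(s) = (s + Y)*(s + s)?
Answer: √5295 ≈ 72.767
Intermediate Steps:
N(s) = 2*s*(54 + s) (N(s) = (s + 54)*(s + s) = (54 + s)*(2*s) = 2*s*(54 + s))
a = -16856 (a = (1905 - 2*(-9)*(54 - 9)) - 1*19571 = (1905 - 2*(-9)*45) - 19571 = (1905 - 1*(-810)) - 19571 = (1905 + 810) - 19571 = 2715 - 19571 = -16856)
√(a + 22151) = √(-16856 + 22151) = √5295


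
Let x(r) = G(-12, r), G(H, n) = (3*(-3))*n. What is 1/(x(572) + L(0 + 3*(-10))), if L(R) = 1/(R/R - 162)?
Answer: -161/828829 ≈ -0.00019425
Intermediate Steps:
G(H, n) = -9*n
x(r) = -9*r
L(R) = -1/161 (L(R) = 1/(1 - 162) = 1/(-161) = -1/161)
1/(x(572) + L(0 + 3*(-10))) = 1/(-9*572 - 1/161) = 1/(-5148 - 1/161) = 1/(-828829/161) = -161/828829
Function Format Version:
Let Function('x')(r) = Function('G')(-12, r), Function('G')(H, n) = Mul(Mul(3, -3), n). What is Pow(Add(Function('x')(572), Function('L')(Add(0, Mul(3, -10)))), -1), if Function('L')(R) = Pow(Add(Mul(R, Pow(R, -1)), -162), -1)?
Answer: Rational(-161, 828829) ≈ -0.00019425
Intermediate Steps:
Function('G')(H, n) = Mul(-9, n)
Function('x')(r) = Mul(-9, r)
Function('L')(R) = Rational(-1, 161) (Function('L')(R) = Pow(Add(1, -162), -1) = Pow(-161, -1) = Rational(-1, 161))
Pow(Add(Function('x')(572), Function('L')(Add(0, Mul(3, -10)))), -1) = Pow(Add(Mul(-9, 572), Rational(-1, 161)), -1) = Pow(Add(-5148, Rational(-1, 161)), -1) = Pow(Rational(-828829, 161), -1) = Rational(-161, 828829)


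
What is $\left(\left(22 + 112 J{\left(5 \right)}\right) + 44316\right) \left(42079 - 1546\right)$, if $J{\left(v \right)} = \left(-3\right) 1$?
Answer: $1783533066$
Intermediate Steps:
$J{\left(v \right)} = -3$
$\left(\left(22 + 112 J{\left(5 \right)}\right) + 44316\right) \left(42079 - 1546\right) = \left(\left(22 + 112 \left(-3\right)\right) + 44316\right) \left(42079 - 1546\right) = \left(\left(22 - 336\right) + 44316\right) 40533 = \left(-314 + 44316\right) 40533 = 44002 \cdot 40533 = 1783533066$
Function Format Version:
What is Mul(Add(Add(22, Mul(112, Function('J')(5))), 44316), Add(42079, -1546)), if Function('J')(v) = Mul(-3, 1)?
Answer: 1783533066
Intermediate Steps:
Function('J')(v) = -3
Mul(Add(Add(22, Mul(112, Function('J')(5))), 44316), Add(42079, -1546)) = Mul(Add(Add(22, Mul(112, -3)), 44316), Add(42079, -1546)) = Mul(Add(Add(22, -336), 44316), 40533) = Mul(Add(-314, 44316), 40533) = Mul(44002, 40533) = 1783533066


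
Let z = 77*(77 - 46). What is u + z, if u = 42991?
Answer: 45378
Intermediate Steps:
z = 2387 (z = 77*31 = 2387)
u + z = 42991 + 2387 = 45378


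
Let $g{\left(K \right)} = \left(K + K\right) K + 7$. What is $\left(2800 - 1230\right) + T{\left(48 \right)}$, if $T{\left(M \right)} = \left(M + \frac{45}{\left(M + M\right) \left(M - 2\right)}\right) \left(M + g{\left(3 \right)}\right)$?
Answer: $\frac{7470023}{1472} \approx 5074.7$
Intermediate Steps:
$g{\left(K \right)} = 7 + 2 K^{2}$ ($g{\left(K \right)} = 2 K K + 7 = 2 K^{2} + 7 = 7 + 2 K^{2}$)
$T{\left(M \right)} = \left(25 + M\right) \left(M + \frac{45}{2 M \left(-2 + M\right)}\right)$ ($T{\left(M \right)} = \left(M + \frac{45}{\left(M + M\right) \left(M - 2\right)}\right) \left(M + \left(7 + 2 \cdot 3^{2}\right)\right) = \left(M + \frac{45}{2 M \left(-2 + M\right)}\right) \left(M + \left(7 + 2 \cdot 9\right)\right) = \left(M + \frac{45}{2 M \left(-2 + M\right)}\right) \left(M + \left(7 + 18\right)\right) = \left(M + 45 \frac{1}{2 M \left(-2 + M\right)}\right) \left(M + 25\right) = \left(M + \frac{45}{2 M \left(-2 + M\right)}\right) \left(25 + M\right) = \left(25 + M\right) \left(M + \frac{45}{2 M \left(-2 + M\right)}\right)$)
$\left(2800 - 1230\right) + T{\left(48 \right)} = \left(2800 - 1230\right) + \frac{1125 - 100 \cdot 48^{2} + 2 \cdot 48^{4} + 45 \cdot 48 + 46 \cdot 48^{3}}{2 \cdot 48 \left(-2 + 48\right)} = 1570 + \frac{1}{2} \cdot \frac{1}{48} \cdot \frac{1}{46} \left(1125 - 230400 + 2 \cdot 5308416 + 2160 + 46 \cdot 110592\right) = 1570 + \frac{1}{2} \cdot \frac{1}{48} \cdot \frac{1}{46} \left(1125 - 230400 + 10616832 + 2160 + 5087232\right) = 1570 + \frac{1}{2} \cdot \frac{1}{48} \cdot \frac{1}{46} \cdot 15476949 = 1570 + \frac{5158983}{1472} = \frac{7470023}{1472}$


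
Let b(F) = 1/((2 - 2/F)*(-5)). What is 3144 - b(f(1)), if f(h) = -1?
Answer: 62881/20 ≈ 3144.1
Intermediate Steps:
b(F) = 1/(-10 + 10/F)
3144 - b(f(1)) = 3144 - (-1)*(-1)/(-10 + 10*(-1)) = 3144 - (-1)*(-1)/(-10 - 10) = 3144 - (-1)*(-1)/(-20) = 3144 - (-1)*(-1)*(-1)/20 = 3144 - 1*(-1/20) = 3144 + 1/20 = 62881/20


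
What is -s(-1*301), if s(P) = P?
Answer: 301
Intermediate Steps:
-s(-1*301) = -(-1)*301 = -1*(-301) = 301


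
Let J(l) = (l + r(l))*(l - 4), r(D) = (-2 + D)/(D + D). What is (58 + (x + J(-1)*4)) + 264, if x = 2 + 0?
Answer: 314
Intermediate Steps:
r(D) = (-2 + D)/(2*D) (r(D) = (-2 + D)/((2*D)) = (-2 + D)*(1/(2*D)) = (-2 + D)/(2*D))
x = 2
J(l) = (-4 + l)*(l + (-2 + l)/(2*l)) (J(l) = (l + (-2 + l)/(2*l))*(l - 4) = (l + (-2 + l)/(2*l))*(-4 + l) = (-4 + l)*(l + (-2 + l)/(2*l)))
(58 + (x + J(-1)*4)) + 264 = (58 + (2 + (-3 + (-1)**2 + 4/(-1) - 7/2*(-1))*4)) + 264 = (58 + (2 + (-3 + 1 + 4*(-1) + 7/2)*4)) + 264 = (58 + (2 + (-3 + 1 - 4 + 7/2)*4)) + 264 = (58 + (2 - 5/2*4)) + 264 = (58 + (2 - 10)) + 264 = (58 - 8) + 264 = 50 + 264 = 314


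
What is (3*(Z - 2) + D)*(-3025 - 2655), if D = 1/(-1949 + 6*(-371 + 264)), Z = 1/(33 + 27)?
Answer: 87571116/2591 ≈ 33798.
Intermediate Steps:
Z = 1/60 ≈ 0.016667
D = -1/2591 (D = 1/(-1949 + 6*(-107)) = 1/(-1949 - 642) = 1/(-2591) = -1/2591 ≈ -0.00038595)
(3*(Z - 2) + D)*(-3025 - 2655) = (3*(1/60 - 2) - 1/2591)*(-3025 - 2655) = (3*(-119/60) - 1/2591)*(-5680) = (-119/20 - 1/2591)*(-5680) = -308349/51820*(-5680) = 87571116/2591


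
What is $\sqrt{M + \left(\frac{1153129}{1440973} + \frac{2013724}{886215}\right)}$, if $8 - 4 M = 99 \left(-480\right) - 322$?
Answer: $\frac{\sqrt{78051877528351890770713018110}}{2554023774390} \approx 109.39$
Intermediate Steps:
$M = \frac{23925}{2}$ ($M = 2 - \frac{99 \left(-480\right) - 322}{4} = 2 - \frac{-47520 - 322}{4} = 2 - - \frac{23921}{2} = 2 + \frac{23921}{2} = \frac{23925}{2} \approx 11963.0$)
$\sqrt{M + \left(\frac{1153129}{1440973} + \frac{2013724}{886215}\right)} = \sqrt{\frac{23925}{2} + \left(\frac{1153129}{1440973} + \frac{2013724}{886215}\right)} = \sqrt{\frac{23925}{2} + \frac{3923642130187}{1277011887195}} = \sqrt{\frac{30560356685400749}{2554023774390}} = \frac{\sqrt{78051877528351890770713018110}}{2554023774390}$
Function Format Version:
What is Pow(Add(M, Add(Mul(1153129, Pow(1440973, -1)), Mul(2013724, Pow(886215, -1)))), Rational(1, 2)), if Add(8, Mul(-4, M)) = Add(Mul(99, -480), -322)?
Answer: Mul(Rational(1, 2554023774390), Pow(78051877528351890770713018110, Rational(1, 2))) ≈ 109.39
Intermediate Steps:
M = Rational(23925, 2) (M = Add(2, Mul(Rational(-1, 4), Add(Mul(99, -480), -322))) = Add(2, Mul(Rational(-1, 4), Add(-47520, -322))) = Add(2, Mul(Rational(-1, 4), -47842)) = Add(2, Rational(23921, 2)) = Rational(23925, 2) ≈ 11963.)
Pow(Add(M, Add(Mul(1153129, Pow(1440973, -1)), Mul(2013724, Pow(886215, -1)))), Rational(1, 2)) = Pow(Add(Rational(23925, 2), Add(Mul(1153129, Pow(1440973, -1)), Mul(2013724, Pow(886215, -1)))), Rational(1, 2)) = Pow(Add(Rational(23925, 2), Add(Mul(1153129, Rational(1, 1440973)), Mul(2013724, Rational(1, 886215)))), Rational(1, 2)) = Pow(Add(Rational(23925, 2), Add(Rational(1153129, 1440973), Rational(2013724, 886215))), Rational(1, 2)) = Pow(Add(Rational(23925, 2), Rational(3923642130187, 1277011887195)), Rational(1, 2)) = Pow(Rational(30560356685400749, 2554023774390), Rational(1, 2)) = Mul(Rational(1, 2554023774390), Pow(78051877528351890770713018110, Rational(1, 2)))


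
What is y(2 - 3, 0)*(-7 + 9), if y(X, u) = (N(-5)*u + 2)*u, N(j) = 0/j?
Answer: 0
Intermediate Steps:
N(j) = 0
y(X, u) = 2*u (y(X, u) = (0*u + 2)*u = (0 + 2)*u = 2*u)
y(2 - 3, 0)*(-7 + 9) = (2*0)*(-7 + 9) = 0*2 = 0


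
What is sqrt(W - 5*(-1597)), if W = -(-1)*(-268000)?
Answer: I*sqrt(260015) ≈ 509.92*I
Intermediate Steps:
W = -268000 (W = -1*268000 = -268000)
sqrt(W - 5*(-1597)) = sqrt(-268000 - 5*(-1597)) = sqrt(-268000 + 7985) = sqrt(-260015) = I*sqrt(260015)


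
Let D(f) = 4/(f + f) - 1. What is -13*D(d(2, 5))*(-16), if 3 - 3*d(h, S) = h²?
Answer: -1456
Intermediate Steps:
d(h, S) = 1 - h²/3
D(f) = -1 + 2/f (D(f) = 4/((2*f)) - 1 = 4*(1/(2*f)) - 1 = 2/f - 1 = -1 + 2/f)
-13*D(d(2, 5))*(-16) = -13*(2 - (1 - ⅓*2²))/(1 - ⅓*2²)*(-16) = -13*(2 - (1 - ⅓*4))/(1 - ⅓*4)*(-16) = -13*(2 - (1 - 4/3))/(1 - 4/3)*(-16) = -13*(2 - 1*(-⅓))/(-⅓)*(-16) = -(-39)*(2 + ⅓)*(-16) = -(-39)*7/3*(-16) = -13*(-7)*(-16) = 91*(-16) = -1456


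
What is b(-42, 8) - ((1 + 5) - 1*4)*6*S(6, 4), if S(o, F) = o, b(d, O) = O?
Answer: -64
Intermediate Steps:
b(-42, 8) - ((1 + 5) - 1*4)*6*S(6, 4) = 8 - ((1 + 5) - 1*4)*6*6 = 8 - (6 - 4)*6*6 = 8 - 2*6*6 = 8 - 12*6 = 8 - 1*72 = 8 - 72 = -64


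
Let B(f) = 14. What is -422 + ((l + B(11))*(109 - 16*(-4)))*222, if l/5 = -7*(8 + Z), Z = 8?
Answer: -20970098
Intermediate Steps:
l = -560 (l = 5*(-7*(8 + 8)) = 5*(-7*16) = 5*(-112) = -560)
-422 + ((l + B(11))*(109 - 16*(-4)))*222 = -422 + ((-560 + 14)*(109 - 16*(-4)))*222 = -422 - 546*(109 + 64)*222 = -422 - 546*173*222 = -422 - 94458*222 = -422 - 20969676 = -20970098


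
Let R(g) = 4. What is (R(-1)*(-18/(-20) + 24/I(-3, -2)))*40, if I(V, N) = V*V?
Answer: 1712/3 ≈ 570.67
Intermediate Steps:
I(V, N) = V**2
(R(-1)*(-18/(-20) + 24/I(-3, -2)))*40 = (4*(-18/(-20) + 24/((-3)**2)))*40 = (4*(-18*(-1/20) + 24/9))*40 = (4*(9/10 + 24*(1/9)))*40 = (4*(9/10 + 8/3))*40 = (4*(107/30))*40 = (214/15)*40 = 1712/3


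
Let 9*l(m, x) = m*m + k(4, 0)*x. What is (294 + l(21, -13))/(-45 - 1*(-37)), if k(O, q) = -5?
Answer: -394/9 ≈ -43.778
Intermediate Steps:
l(m, x) = -5*x/9 + m²/9 (l(m, x) = (m*m - 5*x)/9 = (m² - 5*x)/9 = -5*x/9 + m²/9)
(294 + l(21, -13))/(-45 - 1*(-37)) = (294 + (-5/9*(-13) + (⅑)*21²))/(-45 - 1*(-37)) = (294 + (65/9 + (⅑)*441))/(-45 + 37) = (294 + (65/9 + 49))/(-8) = (294 + 506/9)*(-⅛) = (3152/9)*(-⅛) = -394/9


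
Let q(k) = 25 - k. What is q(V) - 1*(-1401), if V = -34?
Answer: 1460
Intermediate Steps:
q(V) - 1*(-1401) = (25 - 1*(-34)) - 1*(-1401) = (25 + 34) + 1401 = 59 + 1401 = 1460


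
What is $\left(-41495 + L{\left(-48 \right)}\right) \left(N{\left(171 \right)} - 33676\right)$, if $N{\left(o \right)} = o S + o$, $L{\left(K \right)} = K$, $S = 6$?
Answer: $1349275097$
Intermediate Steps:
$N{\left(o \right)} = 7 o$ ($N{\left(o \right)} = o 6 + o = 6 o + o = 7 o$)
$\left(-41495 + L{\left(-48 \right)}\right) \left(N{\left(171 \right)} - 33676\right) = \left(-41495 - 48\right) \left(7 \cdot 171 - 33676\right) = - 41543 \left(1197 - 33676\right) = \left(-41543\right) \left(-32479\right) = 1349275097$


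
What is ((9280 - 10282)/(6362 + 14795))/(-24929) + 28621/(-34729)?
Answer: -15095334677255/18316868261837 ≈ -0.82412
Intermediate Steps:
((9280 - 10282)/(6362 + 14795))/(-24929) + 28621/(-34729) = -1002/21157*(-1/24929) + 28621*(-1/34729) = -1002*1/21157*(-1/24929) - 28621/34729 = -1002/21157*(-1/24929) - 28621/34729 = 1002/527422853 - 28621/34729 = -15095334677255/18316868261837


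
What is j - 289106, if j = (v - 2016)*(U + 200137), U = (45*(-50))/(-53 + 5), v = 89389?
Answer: 139923012835/8 ≈ 1.7490e+10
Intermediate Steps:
U = 375/8 (U = -2250/(-48) = -2250*(-1/48) = 375/8 ≈ 46.875)
j = 139925325683/8 (j = (89389 - 2016)*(375/8 + 200137) = 87373*(1601471/8) = 139925325683/8 ≈ 1.7491e+10)
j - 289106 = 139925325683/8 - 289106 = 139923012835/8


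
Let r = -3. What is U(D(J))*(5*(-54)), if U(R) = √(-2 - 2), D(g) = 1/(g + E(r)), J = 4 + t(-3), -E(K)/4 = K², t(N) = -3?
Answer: -540*I ≈ -540.0*I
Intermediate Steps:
E(K) = -4*K²
J = 1 (J = 4 - 3 = 1)
D(g) = 1/(-36 + g) (D(g) = 1/(g - 4*(-3)²) = 1/(g - 4*9) = 1/(g - 36) = 1/(-36 + g))
U(R) = 2*I (U(R) = √(-4) = 2*I)
U(D(J))*(5*(-54)) = (2*I)*(5*(-54)) = (2*I)*(-270) = -540*I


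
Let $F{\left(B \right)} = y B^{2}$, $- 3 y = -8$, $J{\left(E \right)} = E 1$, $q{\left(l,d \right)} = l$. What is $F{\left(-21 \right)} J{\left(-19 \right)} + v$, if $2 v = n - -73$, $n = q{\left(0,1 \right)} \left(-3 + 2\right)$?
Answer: $- \frac{44615}{2} \approx -22308.0$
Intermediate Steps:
$J{\left(E \right)} = E$
$y = \frac{8}{3}$ ($y = \left(- \frac{1}{3}\right) \left(-8\right) = \frac{8}{3} \approx 2.6667$)
$F{\left(B \right)} = \frac{8 B^{2}}{3}$
$n = 0$ ($n = 0 \left(-3 + 2\right) = 0 \left(-1\right) = 0$)
$v = \frac{73}{2}$ ($v = \frac{0 - -73}{2} = \frac{0 + 73}{2} = \frac{1}{2} \cdot 73 = \frac{73}{2} \approx 36.5$)
$F{\left(-21 \right)} J{\left(-19 \right)} + v = \frac{8 \left(-21\right)^{2}}{3} \left(-19\right) + \frac{73}{2} = \frac{8}{3} \cdot 441 \left(-19\right) + \frac{73}{2} = 1176 \left(-19\right) + \frac{73}{2} = -22344 + \frac{73}{2} = - \frac{44615}{2}$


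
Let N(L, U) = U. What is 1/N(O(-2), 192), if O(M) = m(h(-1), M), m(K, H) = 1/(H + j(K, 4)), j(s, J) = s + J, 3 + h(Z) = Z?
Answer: 1/192 ≈ 0.0052083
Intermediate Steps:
h(Z) = -3 + Z
j(s, J) = J + s
m(K, H) = 1/(4 + H + K) (m(K, H) = 1/(H + (4 + K)) = 1/(4 + H + K))
O(M) = 1/M (O(M) = 1/(4 + M + (-3 - 1)) = 1/(4 + M - 4) = 1/M)
1/N(O(-2), 192) = 1/192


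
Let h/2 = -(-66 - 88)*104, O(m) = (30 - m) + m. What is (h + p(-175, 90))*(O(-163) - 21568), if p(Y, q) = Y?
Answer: -686136066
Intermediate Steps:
O(m) = 30
h = 32032 (h = 2*(-(-66 - 88)*104) = 2*(-(-154)*104) = 2*(-1*(-16016)) = 2*16016 = 32032)
(h + p(-175, 90))*(O(-163) - 21568) = (32032 - 175)*(30 - 21568) = 31857*(-21538) = -686136066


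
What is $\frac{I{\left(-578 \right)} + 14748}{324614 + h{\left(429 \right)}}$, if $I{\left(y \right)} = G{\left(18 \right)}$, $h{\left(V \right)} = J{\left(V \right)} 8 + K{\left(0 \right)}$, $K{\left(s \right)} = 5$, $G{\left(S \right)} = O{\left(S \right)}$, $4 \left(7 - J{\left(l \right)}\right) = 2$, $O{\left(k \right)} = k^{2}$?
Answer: $\frac{15072}{324671} \approx 0.046422$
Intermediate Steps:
$J{\left(l \right)} = \frac{13}{2}$ ($J{\left(l \right)} = 7 - \frac{1}{2} = \frac{13}{2}$)
$G{\left(S \right)} = S^{2}$
$h{\left(V \right)} = 57$ ($h{\left(V \right)} = \frac{13}{2} \cdot 8 + 5 = 52 + 5 = 57$)
$I{\left(y \right)} = 324$ ($I{\left(y \right)} = 18^{2} = 324$)
$\frac{I{\left(-578 \right)} + 14748}{324614 + h{\left(429 \right)}} = \frac{324 + 14748}{324614 + 57} = \frac{15072}{324671}$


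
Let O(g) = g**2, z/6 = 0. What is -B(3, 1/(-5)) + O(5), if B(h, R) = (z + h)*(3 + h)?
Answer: 7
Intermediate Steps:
z = 0 (z = 6*0 = 0)
B(h, R) = h*(3 + h) (B(h, R) = (0 + h)*(3 + h) = h*(3 + h))
-B(3, 1/(-5)) + O(5) = -3*(3 + 3) + 5**2 = -3*6 + 25 = -1*18 + 25 = -18 + 25 = 7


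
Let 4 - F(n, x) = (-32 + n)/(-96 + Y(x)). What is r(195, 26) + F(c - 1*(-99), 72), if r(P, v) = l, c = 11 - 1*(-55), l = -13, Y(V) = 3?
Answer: -704/93 ≈ -7.5699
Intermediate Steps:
c = 66 (c = 11 + 55 = 66)
r(P, v) = -13
F(n, x) = 340/93 + n/93 (F(n, x) = 4 - (-32 + n)/(-96 + 3) = 4 - (-32 + n)/(-93) = 4 - (-32 + n)*(-1)/93 = 4 - (32/93 - n/93) = 4 + (-32/93 + n/93) = 340/93 + n/93)
r(195, 26) + F(c - 1*(-99), 72) = -13 + (340/93 + (66 - 1*(-99))/93) = -13 + (340/93 + (66 + 99)/93) = -13 + (340/93 + (1/93)*165) = -13 + (340/93 + 55/31) = -13 + 505/93 = -704/93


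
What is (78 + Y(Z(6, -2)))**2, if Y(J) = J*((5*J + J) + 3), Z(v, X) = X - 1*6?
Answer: 191844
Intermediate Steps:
Z(v, X) = -6 + X (Z(v, X) = X - 6 = -6 + X)
Y(J) = J*(3 + 6*J) (Y(J) = J*(6*J + 3) = J*(3 + 6*J))
(78 + Y(Z(6, -2)))**2 = (78 + 3*(-6 - 2)*(1 + 2*(-6 - 2)))**2 = (78 + 3*(-8)*(1 + 2*(-8)))**2 = (78 + 3*(-8)*(1 - 16))**2 = (78 + 3*(-8)*(-15))**2 = (78 + 360)**2 = 438**2 = 191844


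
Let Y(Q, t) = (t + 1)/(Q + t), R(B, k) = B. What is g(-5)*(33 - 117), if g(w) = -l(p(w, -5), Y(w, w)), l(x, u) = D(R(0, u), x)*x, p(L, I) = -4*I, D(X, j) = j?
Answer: 33600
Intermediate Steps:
Y(Q, t) = (1 + t)/(Q + t)
l(x, u) = x² (l(x, u) = x*x = x²)
g(w) = -400 (g(w) = -(-4*(-5))² = -1*20² = -1*400 = -400)
g(-5)*(33 - 117) = -400*(33 - 117) = -400*(-84) = 33600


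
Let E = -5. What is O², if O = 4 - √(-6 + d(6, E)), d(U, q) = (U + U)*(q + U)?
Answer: (4 - √6)² ≈ 2.4041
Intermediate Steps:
d(U, q) = 2*U*(U + q) (d(U, q) = (2*U)*(U + q) = 2*U*(U + q))
O = 4 - √6 (O = 4 - √(-6 + 2*6*(6 - 5)) = 4 - √(-6 + 2*6*1) = 4 - √(-6 + 12) = 4 - √6 ≈ 1.5505)
O² = (4 - √6)²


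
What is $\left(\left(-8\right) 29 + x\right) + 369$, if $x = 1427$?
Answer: $1564$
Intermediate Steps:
$\left(\left(-8\right) 29 + x\right) + 369 = \left(\left(-8\right) 29 + 1427\right) + 369 = \left(-232 + 1427\right) + 369 = 1195 + 369 = 1564$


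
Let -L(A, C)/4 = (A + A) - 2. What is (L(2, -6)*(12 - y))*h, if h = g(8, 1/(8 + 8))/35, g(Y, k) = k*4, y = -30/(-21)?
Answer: -148/245 ≈ -0.60408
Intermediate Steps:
L(A, C) = 8 - 8*A (L(A, C) = -4*((A + A) - 2) = -4*(2*A - 2) = -4*(-2 + 2*A) = 8 - 8*A)
y = 10/7 (y = -30*(-1/21) = 10/7 ≈ 1.4286)
g(Y, k) = 4*k
h = 1/140 (h = (4/(8 + 8))/35 = (4/16)*(1/35) = (4*(1/16))*(1/35) = (1/4)*(1/35) = 1/140 ≈ 0.0071429)
(L(2, -6)*(12 - y))*h = ((8 - 8*2)*(12 - 1*10/7))*(1/140) = ((8 - 16)*(12 - 10/7))*(1/140) = -8*74/7*(1/140) = -592/7*1/140 = -148/245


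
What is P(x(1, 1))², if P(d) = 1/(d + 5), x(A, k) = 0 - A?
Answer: 1/16 ≈ 0.062500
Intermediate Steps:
x(A, k) = -A
P(d) = 1/(5 + d)
P(x(1, 1))² = (1/(5 - 1*1))² = (1/(5 - 1))² = (1/4)² = (¼)² = 1/16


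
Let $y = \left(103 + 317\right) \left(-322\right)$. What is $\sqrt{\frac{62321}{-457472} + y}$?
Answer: $\frac{i \sqrt{110559144598987}}{28592} \approx 367.75 i$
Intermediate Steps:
$y = -135240$ ($y = 420 \left(-322\right) = -135240$)
$\sqrt{\frac{62321}{-457472} + y} = \sqrt{\frac{62321}{-457472} - 135240} = \sqrt{62321 \left(- \frac{1}{457472}\right) - 135240} = \sqrt{- \frac{62321}{457472} - 135240} = \sqrt{- \frac{61868575601}{457472}} = \frac{i \sqrt{110559144598987}}{28592}$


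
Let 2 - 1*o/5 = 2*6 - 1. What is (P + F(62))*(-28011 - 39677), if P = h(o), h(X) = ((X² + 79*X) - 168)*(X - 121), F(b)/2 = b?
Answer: -19087474496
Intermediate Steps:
F(b) = 2*b
o = -45 (o = 10 - 5*(2*6 - 1) = 10 - 5*(12 - 1) = 10 - 5*11 = 10 - 55 = -45)
h(X) = (-121 + X)*(-168 + X² + 79*X) (h(X) = (-168 + X² + 79*X)*(-121 + X) = (-121 + X)*(-168 + X² + 79*X))
P = 281868 (P = 20328 + (-45)³ - 9727*(-45) - 42*(-45)² = 20328 - 91125 + 437715 - 42*2025 = 20328 - 91125 + 437715 - 85050 = 281868)
(P + F(62))*(-28011 - 39677) = (281868 + 2*62)*(-28011 - 39677) = (281868 + 124)*(-67688) = 281992*(-67688) = -19087474496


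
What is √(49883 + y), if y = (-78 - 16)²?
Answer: 23*√111 ≈ 242.32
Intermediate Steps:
y = 8836 (y = (-94)² = 8836)
√(49883 + y) = √(49883 + 8836) = √58719 = 23*√111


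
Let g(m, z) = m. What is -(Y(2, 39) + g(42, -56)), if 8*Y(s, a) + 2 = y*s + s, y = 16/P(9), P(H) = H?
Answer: -382/9 ≈ -42.444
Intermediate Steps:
y = 16/9 ≈ 1.7778
Y(s, a) = -¼ + 25*s/72 (Y(s, a) = -¼ + (16*s/9 + s)/8 = -¼ + (25*s/9)/8 = -¼ + 25*s/72)
-(Y(2, 39) + g(42, -56)) = -((-¼ + (25/72)*2) + 42) = -((-¼ + 25/36) + 42) = -(4/9 + 42) = -1*382/9 = -382/9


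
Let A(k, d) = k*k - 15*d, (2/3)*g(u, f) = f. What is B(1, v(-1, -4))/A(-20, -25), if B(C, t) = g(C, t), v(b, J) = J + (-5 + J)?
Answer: -39/1550 ≈ -0.025161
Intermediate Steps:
g(u, f) = 3*f/2
v(b, J) = -5 + 2*J
B(C, t) = 3*t/2
A(k, d) = k**2 - 15*d
B(1, v(-1, -4))/A(-20, -25) = (3*(-5 + 2*(-4))/2)/((-20)**2 - 15*(-25)) = (3*(-5 - 8)/2)/(400 + 375) = ((3/2)*(-13))/775 = -39/2*1/775 = -39/1550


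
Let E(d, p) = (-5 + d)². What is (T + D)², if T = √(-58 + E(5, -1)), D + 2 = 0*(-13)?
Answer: (2 - I*√58)² ≈ -54.0 - 30.463*I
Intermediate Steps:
D = -2 (D = -2 + 0*(-13) = -2 + 0 = -2)
T = I*√58 (T = √(-58 + (-5 + 5)²) = √(-58 + 0²) = √(-58 + 0) = √(-58) = I*√58 ≈ 7.6158*I)
(T + D)² = (I*√58 - 2)² = (-2 + I*√58)²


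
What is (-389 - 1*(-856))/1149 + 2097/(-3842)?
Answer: -615239/4414458 ≈ -0.13937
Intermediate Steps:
(-389 - 1*(-856))/1149 + 2097/(-3842) = (-389 + 856)*(1/1149) + 2097*(-1/3842) = 467*(1/1149) - 2097/3842 = 467/1149 - 2097/3842 = -615239/4414458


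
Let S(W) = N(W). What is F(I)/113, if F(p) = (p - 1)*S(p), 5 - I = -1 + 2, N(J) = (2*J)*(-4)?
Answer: -96/113 ≈ -0.84956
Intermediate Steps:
N(J) = -8*J
S(W) = -8*W
I = 4 (I = 5 - (-1 + 2) = 5 - 1*1 = 5 - 1 = 4)
F(p) = -8*p*(-1 + p) (F(p) = (p - 1)*(-8*p) = (-1 + p)*(-8*p) = -8*p*(-1 + p))
F(I)/113 = (8*4*(1 - 1*4))/113 = (8*4*(1 - 4))*(1/113) = (8*4*(-3))*(1/113) = -96*1/113 = -96/113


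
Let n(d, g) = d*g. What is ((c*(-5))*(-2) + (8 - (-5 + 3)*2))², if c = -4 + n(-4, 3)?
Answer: 21904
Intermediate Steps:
c = -16 (c = -4 - 4*3 = -4 - 12 = -16)
((c*(-5))*(-2) + (8 - (-5 + 3)*2))² = (-16*(-5)*(-2) + (8 - (-5 + 3)*2))² = (80*(-2) + (8 - (-2)*2))² = (-160 + (8 - 1*(-4)))² = (-160 + (8 + 4))² = (-160 + 12)² = (-148)² = 21904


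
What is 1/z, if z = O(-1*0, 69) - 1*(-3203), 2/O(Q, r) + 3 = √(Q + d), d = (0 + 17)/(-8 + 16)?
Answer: 176117/563949039 + 4*√34/563949039 ≈ 0.00031233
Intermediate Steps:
d = 17/8 ≈ 2.1250
O(Q, r) = 2/(-3 + √(17/8 + Q)) (O(Q, r) = 2/(-3 + √(Q + 17/8)) = 2/(-3 + √(17/8 + Q)))
z = 3203 + 8/(-12 + √34) (z = 8/(-12 + √2*√(17 + 8*(-1*0))) - 1*(-3203) = 8/(-12 + √2*√(17 + 8*0)) + 3203 = 8/(-12 + √2*√(17 + 0)) + 3203 = 8/(-12 + √2*√17) + 3203 = 8/(-12 + √34) + 3203 = 3203 + 8/(-12 + √34) ≈ 3201.7)
1/z = 1/(176117/55 - 4*√34/55)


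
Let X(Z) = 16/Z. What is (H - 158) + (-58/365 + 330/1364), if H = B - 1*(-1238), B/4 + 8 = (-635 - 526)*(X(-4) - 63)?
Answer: 7064997359/22630 ≈ 3.1220e+5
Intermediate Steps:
B = 311116 (B = -32 + 4*((-635 - 526)*(16/(-4) - 63)) = -32 + 4*(-1161*(16*(-¼) - 63)) = -32 + 4*(-1161*(-4 - 63)) = -32 + 4*(-1161*(-67)) = -32 + 4*77787 = -32 + 311148 = 311116)
H = 312354 (H = 311116 - 1*(-1238) = 311116 + 1238 = 312354)
(H - 158) + (-58/365 + 330/1364) = (312354 - 158) + (-58/365 + 330/1364) = 312196 + (-58*1/365 + 330*(1/1364)) = 312196 + (-58/365 + 15/62) = 312196 + 1879/22630 = 7064997359/22630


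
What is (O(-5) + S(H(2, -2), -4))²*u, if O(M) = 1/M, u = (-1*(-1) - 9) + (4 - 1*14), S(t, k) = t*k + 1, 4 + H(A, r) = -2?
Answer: -276768/25 ≈ -11071.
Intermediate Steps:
H(A, r) = -6 (H(A, r) = -4 - 2 = -6)
S(t, k) = 1 + k*t (S(t, k) = k*t + 1 = 1 + k*t)
u = -18 (u = (1 - 9) + (4 - 14) = -8 - 10 = -18)
O(M) = 1/M
(O(-5) + S(H(2, -2), -4))²*u = (1/(-5) + (1 - 4*(-6)))²*(-18) = (-⅕ + (1 + 24))²*(-18) = (-⅕ + 25)²*(-18) = (124/5)²*(-18) = (15376/25)*(-18) = -276768/25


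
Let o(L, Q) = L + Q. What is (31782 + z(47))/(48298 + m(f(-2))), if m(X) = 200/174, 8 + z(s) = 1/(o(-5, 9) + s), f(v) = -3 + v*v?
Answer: 46993775/71434442 ≈ 0.65786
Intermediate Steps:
f(v) = -3 + v²
z(s) = -8 + 1/(4 + s) (z(s) = -8 + 1/((-5 + 9) + s) = -8 + 1/(4 + s))
m(X) = 100/87 (m(X) = 200*(1/174) = 100/87)
(31782 + z(47))/(48298 + m(f(-2))) = (31782 + (-31 - 8*47)/(4 + 47))/(48298 + 100/87) = (31782 + (-31 - 376)/51)/(4202026/87) = (31782 + (1/51)*(-407))*(87/4202026) = (31782 - 407/51)*(87/4202026) = (1620475/51)*(87/4202026) = 46993775/71434442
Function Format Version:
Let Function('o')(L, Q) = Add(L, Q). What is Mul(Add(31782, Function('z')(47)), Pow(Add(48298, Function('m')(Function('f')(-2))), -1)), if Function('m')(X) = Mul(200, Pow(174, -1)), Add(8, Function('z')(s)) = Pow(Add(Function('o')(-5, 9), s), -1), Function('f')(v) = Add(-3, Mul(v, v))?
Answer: Rational(46993775, 71434442) ≈ 0.65786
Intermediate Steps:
Function('f')(v) = Add(-3, Pow(v, 2))
Function('z')(s) = Add(-8, Pow(Add(4, s), -1)) (Function('z')(s) = Add(-8, Pow(Add(Add(-5, 9), s), -1)) = Add(-8, Pow(Add(4, s), -1)))
Function('m')(X) = Rational(100, 87) (Function('m')(X) = Mul(200, Rational(1, 174)) = Rational(100, 87))
Mul(Add(31782, Function('z')(47)), Pow(Add(48298, Function('m')(Function('f')(-2))), -1)) = Mul(Add(31782, Mul(Pow(Add(4, 47), -1), Add(-31, Mul(-8, 47)))), Pow(Add(48298, Rational(100, 87)), -1)) = Mul(Add(31782, Mul(Pow(51, -1), Add(-31, -376))), Pow(Rational(4202026, 87), -1)) = Mul(Add(31782, Mul(Rational(1, 51), -407)), Rational(87, 4202026)) = Mul(Add(31782, Rational(-407, 51)), Rational(87, 4202026)) = Mul(Rational(1620475, 51), Rational(87, 4202026)) = Rational(46993775, 71434442)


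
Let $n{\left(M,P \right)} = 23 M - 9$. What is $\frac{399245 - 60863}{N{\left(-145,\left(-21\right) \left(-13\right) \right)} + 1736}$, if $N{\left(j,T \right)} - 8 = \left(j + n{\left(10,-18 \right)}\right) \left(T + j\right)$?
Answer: $\frac{56397}{1912} \approx 29.496$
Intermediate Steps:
$n{\left(M,P \right)} = -9 + 23 M$
$N{\left(j,T \right)} = 8 + \left(221 + j\right) \left(T + j\right)$ ($N{\left(j,T \right)} = 8 + \left(j + \left(-9 + 23 \cdot 10\right)\right) \left(T + j\right) = 8 + \left(j + \left(-9 + 230\right)\right) \left(T + j\right) = 8 + \left(j + 221\right) \left(T + j\right) = 8 + \left(221 + j\right) \left(T + j\right)$)
$\frac{399245 - 60863}{N{\left(-145,\left(-21\right) \left(-13\right) \right)} + 1736} = \frac{399245 - 60863}{\left(8 + \left(-145\right)^{2} + 221 \left(\left(-21\right) \left(-13\right)\right) + 221 \left(-145\right) + \left(-21\right) \left(-13\right) \left(-145\right)\right) + 1736} = \frac{338382}{\left(8 + 21025 + 221 \cdot 273 - 32045 + 273 \left(-145\right)\right) + 1736} = \frac{338382}{\left(8 + 21025 + 60333 - 32045 - 39585\right) + 1736} = \frac{338382}{9736 + 1736} = \frac{338382}{11472} = 338382 \cdot \frac{1}{11472} = \frac{56397}{1912}$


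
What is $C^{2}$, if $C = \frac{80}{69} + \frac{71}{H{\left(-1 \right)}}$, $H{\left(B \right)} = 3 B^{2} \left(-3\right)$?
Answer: $\frac{1940449}{42849} \approx 45.286$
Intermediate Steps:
$H{\left(B \right)} = - 9 B^{2}$
$C = - \frac{1393}{207}$ ($C = \frac{80}{69} + \frac{71}{\left(-9\right) \left(-1\right)^{2}} = 80 \cdot \frac{1}{69} + \frac{71}{\left(-9\right) 1} = \frac{80}{69} + \frac{71}{-9} = \frac{80}{69} + 71 \left(- \frac{1}{9}\right) = \frac{80}{69} - \frac{71}{9} = - \frac{1393}{207} \approx -6.7295$)
$C^{2} = \left(- \frac{1393}{207}\right)^{2} = \frac{1940449}{42849}$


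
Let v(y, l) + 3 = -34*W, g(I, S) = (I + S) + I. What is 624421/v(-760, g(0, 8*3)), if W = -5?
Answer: 624421/167 ≈ 3739.0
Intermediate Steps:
g(I, S) = S + 2*I
v(y, l) = 167 (v(y, l) = -3 - 34*(-5) = -3 + 170 = 167)
624421/v(-760, g(0, 8*3)) = 624421/167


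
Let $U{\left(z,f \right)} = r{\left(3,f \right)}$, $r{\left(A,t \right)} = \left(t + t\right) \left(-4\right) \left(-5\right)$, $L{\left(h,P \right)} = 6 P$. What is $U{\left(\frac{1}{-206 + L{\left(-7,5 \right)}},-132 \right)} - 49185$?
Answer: $-54465$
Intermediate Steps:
$r{\left(A,t \right)} = 40 t$ ($r{\left(A,t \right)} = 2 t \left(-4\right) \left(-5\right) = - 8 t \left(-5\right) = 40 t$)
$U{\left(z,f \right)} = 40 f$
$U{\left(\frac{1}{-206 + L{\left(-7,5 \right)}},-132 \right)} - 49185 = 40 \left(-132\right) - 49185 = -5280 - 49185 = -54465$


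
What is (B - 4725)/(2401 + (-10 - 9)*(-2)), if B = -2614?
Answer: -7339/2439 ≈ -3.0090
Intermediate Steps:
(B - 4725)/(2401 + (-10 - 9)*(-2)) = (-2614 - 4725)/(2401 + (-10 - 9)*(-2)) = -7339/(2401 - 19*(-2)) = -7339/(2401 + 38) = -7339/2439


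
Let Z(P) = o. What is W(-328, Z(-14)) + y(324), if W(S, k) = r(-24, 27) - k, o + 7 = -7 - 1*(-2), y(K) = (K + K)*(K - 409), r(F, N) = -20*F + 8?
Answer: -54580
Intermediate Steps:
r(F, N) = 8 - 20*F
y(K) = 2*K*(-409 + K) (y(K) = (2*K)*(-409 + K) = 2*K*(-409 + K))
o = -12 (o = -7 + (-7 - 1*(-2)) = -7 + (-7 + 2) = -7 - 5 = -12)
Z(P) = -12
W(S, k) = 488 - k (W(S, k) = (8 - 20*(-24)) - k = (8 + 480) - k = 488 - k)
W(-328, Z(-14)) + y(324) = (488 - 1*(-12)) + 2*324*(-409 + 324) = (488 + 12) + 2*324*(-85) = 500 - 55080 = -54580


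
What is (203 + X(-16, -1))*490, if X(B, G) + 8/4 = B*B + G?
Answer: 223440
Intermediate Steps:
X(B, G) = -2 + G + B² (X(B, G) = -2 + (B*B + G) = -2 + (B² + G) = -2 + (G + B²) = -2 + G + B²)
(203 + X(-16, -1))*490 = (203 + (-2 - 1 + (-16)²))*490 = (203 + (-2 - 1 + 256))*490 = (203 + 253)*490 = 456*490 = 223440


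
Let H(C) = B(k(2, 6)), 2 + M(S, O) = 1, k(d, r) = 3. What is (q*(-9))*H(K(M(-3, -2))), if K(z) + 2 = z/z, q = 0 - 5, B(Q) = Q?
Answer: 135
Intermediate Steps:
M(S, O) = -1 (M(S, O) = -2 + 1 = -1)
q = -5
K(z) = -1 (K(z) = -2 + z/z = -2 + 1 = -1)
H(C) = 3
(q*(-9))*H(K(M(-3, -2))) = -5*(-9)*3 = 45*3 = 135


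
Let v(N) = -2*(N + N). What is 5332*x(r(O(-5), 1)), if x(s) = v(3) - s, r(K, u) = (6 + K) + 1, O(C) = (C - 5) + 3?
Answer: -63984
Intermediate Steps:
v(N) = -4*N
O(C) = -2 + C (O(C) = (-5 + C) + 3 = -2 + C)
r(K, u) = 7 + K
x(s) = -12 - s (x(s) = -4*3 - s = -12 - s)
5332*x(r(O(-5), 1)) = 5332*(-12 - (7 + (-2 - 5))) = 5332*(-12 - (7 - 7)) = 5332*(-12 - 1*0) = 5332*(-12 + 0) = 5332*(-12) = -63984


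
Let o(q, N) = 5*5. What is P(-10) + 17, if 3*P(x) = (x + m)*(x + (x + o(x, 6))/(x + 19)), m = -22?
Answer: 953/9 ≈ 105.89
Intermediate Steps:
o(q, N) = 25
P(x) = (-22 + x)*(x + (25 + x)/(19 + x))/3 (P(x) = ((x - 22)*(x + (x + 25)/(x + 19)))/3 = ((-22 + x)*(x + (25 + x)/(19 + x)))/3 = (-22 + x)*(x + (25 + x)/(19 + x))/3)
P(-10) + 17 = (-550 + (-10)**3 - 415*(-10) - 2*(-10)**2)/(3*(19 - 10)) + 17 = (1/3)*(-550 - 1000 + 4150 - 2*100)/9 + 17 = (1/3)*(1/9)*(-550 - 1000 + 4150 - 200) + 17 = (1/3)*(1/9)*2400 + 17 = 800/9 + 17 = 953/9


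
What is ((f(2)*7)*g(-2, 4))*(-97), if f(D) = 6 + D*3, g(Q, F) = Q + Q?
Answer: 32592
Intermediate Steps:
g(Q, F) = 2*Q
f(D) = 6 + 3*D
((f(2)*7)*g(-2, 4))*(-97) = (((6 + 3*2)*7)*(2*(-2)))*(-97) = (((6 + 6)*7)*(-4))*(-97) = ((12*7)*(-4))*(-97) = (84*(-4))*(-97) = -336*(-97) = 32592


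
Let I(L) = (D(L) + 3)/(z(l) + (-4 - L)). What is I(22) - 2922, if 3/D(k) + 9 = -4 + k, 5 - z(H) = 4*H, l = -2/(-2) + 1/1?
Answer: -254224/87 ≈ -2922.1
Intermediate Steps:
l = 2 (l = -2*(-1/2) + 1*1 = 1 + 1 = 2)
z(H) = 5 - 4*H
D(k) = 3/(-13 + k) (D(k) = 3/(-9 + (-4 + k)) = 3/(-13 + k))
I(L) = (3 + 3/(-13 + L))/(-7 - L) (I(L) = (3/(-13 + L) + 3)/((5 - 4*2) + (-4 - L)) = (3 + 3/(-13 + L))/((5 - 8) + (-4 - L)) = (3 + 3/(-13 + L))/(-3 + (-4 - L)) = (3 + 3/(-13 + L))/(-7 - L))
I(22) - 2922 = 3*(12 - 1*22)/((-13 + 22)*(7 + 22)) - 2922 = 3*(12 - 22)/(9*29) - 2922 = 3*(1/9)*(1/29)*(-10) - 2922 = -10/87 - 2922 = -254224/87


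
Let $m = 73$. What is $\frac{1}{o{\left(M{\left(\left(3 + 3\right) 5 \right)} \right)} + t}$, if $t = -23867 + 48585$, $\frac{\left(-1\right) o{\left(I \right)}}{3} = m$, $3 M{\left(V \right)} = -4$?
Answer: $\frac{1}{24499} \approx 4.0818 \cdot 10^{-5}$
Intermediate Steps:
$M{\left(V \right)} = - \frac{4}{3}$ ($M{\left(V \right)} = \frac{1}{3} \left(-4\right) = - \frac{4}{3}$)
$o{\left(I \right)} = -219$ ($o{\left(I \right)} = \left(-3\right) 73 = -219$)
$t = 24718$
$\frac{1}{o{\left(M{\left(\left(3 + 3\right) 5 \right)} \right)} + t} = \frac{1}{-219 + 24718} = \frac{1}{24499}$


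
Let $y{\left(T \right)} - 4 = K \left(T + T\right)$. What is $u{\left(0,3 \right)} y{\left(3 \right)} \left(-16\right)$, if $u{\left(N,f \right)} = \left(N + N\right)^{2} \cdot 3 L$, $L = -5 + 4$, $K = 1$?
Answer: $0$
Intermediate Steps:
$L = -1$
$u{\left(N,f \right)} = - 12 N^{2}$ ($u{\left(N,f \right)} = \left(N + N\right)^{2} \cdot 3 \left(-1\right) = \left(2 N\right)^{2} \cdot 3 \left(-1\right) = 4 N^{2} \cdot 3 \left(-1\right) = 12 N^{2} \left(-1\right) = - 12 N^{2}$)
$y{\left(T \right)} = 4 + 2 T$ ($y{\left(T \right)} = 4 + 1 \left(T + T\right) = 4 + 1 \cdot 2 T = 4 + 2 T$)
$u{\left(0,3 \right)} y{\left(3 \right)} \left(-16\right) = - 12 \cdot 0^{2} \left(4 + 2 \cdot 3\right) \left(-16\right) = \left(-12\right) 0 \left(4 + 6\right) \left(-16\right) = 0 \cdot 10 \left(-16\right) = 0 \left(-16\right) = 0$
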